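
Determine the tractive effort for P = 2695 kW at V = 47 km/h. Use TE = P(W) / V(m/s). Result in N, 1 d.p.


Convert: P = 2695 kW = 2695000 W
V = 47 / 3.6 = 13.0556 m/s
TE = 2695000 / 13.0556
TE = 206425.5 N

206425.5


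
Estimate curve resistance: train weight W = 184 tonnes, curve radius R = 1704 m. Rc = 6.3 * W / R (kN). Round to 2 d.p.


Rc = 6.3 * W / R
Rc = 6.3 * 184 / 1704
Rc = 1159.2 / 1704
Rc = 0.68 kN

0.68


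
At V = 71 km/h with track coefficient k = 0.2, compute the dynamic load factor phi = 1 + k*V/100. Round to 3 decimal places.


phi = 1 + k * V / 100
phi = 1 + 0.2 * 71 / 100
phi = 1 + 0.142
phi = 1.142

1.142


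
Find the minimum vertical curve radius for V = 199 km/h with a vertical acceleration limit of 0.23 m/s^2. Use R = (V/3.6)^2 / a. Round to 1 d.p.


Convert speed: V = 199 / 3.6 = 55.2778 m/s
V^2 = 3055.6327 m^2/s^2
R_v = 3055.6327 / 0.23
R_v = 13285.4 m

13285.4


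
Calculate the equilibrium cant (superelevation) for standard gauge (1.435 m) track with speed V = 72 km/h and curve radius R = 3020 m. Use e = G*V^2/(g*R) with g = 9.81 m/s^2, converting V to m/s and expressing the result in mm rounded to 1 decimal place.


Convert speed: V = 72 / 3.6 = 20.0 m/s
Apply formula: e = 1.435 * 20.0^2 / (9.81 * 3020)
e = 1.435 * 400.0 / 29626.2
e = 0.019375 m = 19.4 mm

19.4


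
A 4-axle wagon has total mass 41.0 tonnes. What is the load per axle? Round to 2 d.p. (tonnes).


Load per axle = total weight / number of axles
Load = 41.0 / 4
Load = 10.25 tonnes

10.25


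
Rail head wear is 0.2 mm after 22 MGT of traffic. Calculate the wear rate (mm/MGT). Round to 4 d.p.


Wear rate = total wear / cumulative tonnage
Rate = 0.2 / 22
Rate = 0.0091 mm/MGT

0.0091


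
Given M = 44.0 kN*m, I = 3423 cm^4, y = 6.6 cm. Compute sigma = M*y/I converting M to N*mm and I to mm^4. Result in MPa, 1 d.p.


Convert units:
M = 44.0 kN*m = 44000000 N*mm
y = 6.6 cm = 66 mm
I = 3423 cm^4 = 34230000 mm^4
sigma = 44000000 * 66 / 34230000
sigma = 84.8 MPa

84.8


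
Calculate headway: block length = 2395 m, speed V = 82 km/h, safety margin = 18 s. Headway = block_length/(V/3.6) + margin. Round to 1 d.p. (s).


V = 82 / 3.6 = 22.7778 m/s
Block traversal time = 2395 / 22.7778 = 105.1463 s
Headway = 105.1463 + 18
Headway = 123.1 s

123.1


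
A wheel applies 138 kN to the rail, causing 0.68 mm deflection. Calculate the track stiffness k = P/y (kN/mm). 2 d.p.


Track stiffness k = P / y
k = 138 / 0.68
k = 202.94 kN/mm

202.94


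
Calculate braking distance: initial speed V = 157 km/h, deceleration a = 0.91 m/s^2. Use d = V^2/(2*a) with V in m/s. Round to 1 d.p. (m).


Convert speed: V = 157 / 3.6 = 43.6111 m/s
V^2 = 1901.929
d = 1901.929 / (2 * 0.91)
d = 1901.929 / 1.82
d = 1045.0 m

1045.0


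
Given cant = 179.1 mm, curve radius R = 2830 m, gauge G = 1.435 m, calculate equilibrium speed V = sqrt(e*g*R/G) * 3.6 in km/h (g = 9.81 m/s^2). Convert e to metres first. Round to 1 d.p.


Convert cant: e = 179.1 mm = 0.1791 m
V_ms = sqrt(0.1791 * 9.81 * 2830 / 1.435)
V_ms = sqrt(3464.967199) = 58.864 m/s
V = 58.864 * 3.6 = 211.9 km/h

211.9


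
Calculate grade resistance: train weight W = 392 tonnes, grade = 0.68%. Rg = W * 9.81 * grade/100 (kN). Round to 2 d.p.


Rg = W * 9.81 * grade / 100
Rg = 392 * 9.81 * 0.68 / 100
Rg = 3845.52 * 0.0068
Rg = 26.15 kN

26.15


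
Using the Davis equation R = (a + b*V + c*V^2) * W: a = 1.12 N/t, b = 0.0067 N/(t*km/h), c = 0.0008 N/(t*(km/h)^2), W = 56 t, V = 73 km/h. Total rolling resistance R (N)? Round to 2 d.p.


b*V = 0.0067 * 73 = 0.4891
c*V^2 = 0.0008 * 5329 = 4.2632
R_per_t = 1.12 + 0.4891 + 4.2632 = 5.8723 N/t
R_total = 5.8723 * 56 = 328.85 N

328.85


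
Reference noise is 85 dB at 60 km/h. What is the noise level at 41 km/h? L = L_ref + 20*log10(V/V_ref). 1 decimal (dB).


V/V_ref = 41 / 60 = 0.683333
log10(0.683333) = -0.165367
20 * -0.165367 = -3.3073
L = 85 + -3.3073 = 81.7 dB

81.7


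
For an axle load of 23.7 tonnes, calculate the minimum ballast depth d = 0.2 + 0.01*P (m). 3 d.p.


d = 0.2 + 0.01 * 23.7
d = 0.2 + 0.237
d = 0.437 m

0.437


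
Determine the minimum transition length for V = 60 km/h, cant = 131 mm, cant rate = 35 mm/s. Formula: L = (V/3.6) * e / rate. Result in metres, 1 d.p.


Convert speed: V = 60 / 3.6 = 16.6667 m/s
L = 16.6667 * 131 / 35
L = 2183.3333 / 35
L = 62.4 m

62.4


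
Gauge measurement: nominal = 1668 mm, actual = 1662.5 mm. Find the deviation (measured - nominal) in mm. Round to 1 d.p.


Deviation = measured - nominal
Deviation = 1662.5 - 1668
Deviation = -5.5 mm

-5.5


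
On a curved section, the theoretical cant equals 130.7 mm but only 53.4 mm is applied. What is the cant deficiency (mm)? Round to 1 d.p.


Cant deficiency = equilibrium cant - actual cant
CD = 130.7 - 53.4
CD = 77.3 mm

77.3


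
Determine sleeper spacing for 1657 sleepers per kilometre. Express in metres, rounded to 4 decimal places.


Spacing = 1000 m / number of sleepers
Spacing = 1000 / 1657
Spacing = 0.6035 m

0.6035


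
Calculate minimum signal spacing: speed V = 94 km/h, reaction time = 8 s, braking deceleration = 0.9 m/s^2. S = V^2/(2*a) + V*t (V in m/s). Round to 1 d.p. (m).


V = 94 / 3.6 = 26.1111 m/s
Braking distance = 26.1111^2 / (2*0.9) = 378.7723 m
Sighting distance = 26.1111 * 8 = 208.8889 m
S = 378.7723 + 208.8889 = 587.7 m

587.7


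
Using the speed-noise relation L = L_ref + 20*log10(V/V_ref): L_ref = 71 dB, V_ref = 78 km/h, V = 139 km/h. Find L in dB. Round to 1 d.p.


V/V_ref = 139 / 78 = 1.782051
log10(1.782051) = 0.25092
20 * 0.25092 = 5.0184
L = 71 + 5.0184 = 76.0 dB

76.0


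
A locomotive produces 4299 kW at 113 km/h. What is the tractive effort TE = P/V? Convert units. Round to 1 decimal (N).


Convert: P = 4299 kW = 4299000 W
V = 113 / 3.6 = 31.3889 m/s
TE = 4299000 / 31.3889
TE = 136959.3 N

136959.3


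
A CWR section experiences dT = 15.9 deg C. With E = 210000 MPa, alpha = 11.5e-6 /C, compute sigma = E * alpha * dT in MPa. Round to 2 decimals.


sigma = E * alpha * dT
sigma = 210000 * 11.5e-6 * 15.9
sigma = 2.415 * 15.9
sigma = 38.40 MPa

38.40


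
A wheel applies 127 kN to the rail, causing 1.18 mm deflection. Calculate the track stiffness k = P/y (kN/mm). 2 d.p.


Track stiffness k = P / y
k = 127 / 1.18
k = 107.63 kN/mm

107.63


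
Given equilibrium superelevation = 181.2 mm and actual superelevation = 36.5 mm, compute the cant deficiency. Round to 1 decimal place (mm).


Cant deficiency = equilibrium cant - actual cant
CD = 181.2 - 36.5
CD = 144.7 mm

144.7


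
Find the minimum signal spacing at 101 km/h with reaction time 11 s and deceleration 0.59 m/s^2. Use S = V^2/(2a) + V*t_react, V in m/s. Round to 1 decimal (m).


V = 101 / 3.6 = 28.0556 m/s
Braking distance = 28.0556^2 / (2*0.59) = 667.0459 m
Sighting distance = 28.0556 * 11 = 308.6111 m
S = 667.0459 + 308.6111 = 975.7 m

975.7


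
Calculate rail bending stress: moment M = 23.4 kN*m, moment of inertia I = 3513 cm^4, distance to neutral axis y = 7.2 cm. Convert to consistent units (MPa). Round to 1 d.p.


Convert units:
M = 23.4 kN*m = 23400000 N*mm
y = 7.2 cm = 72 mm
I = 3513 cm^4 = 35130000 mm^4
sigma = 23400000 * 72 / 35130000
sigma = 48.0 MPa

48.0


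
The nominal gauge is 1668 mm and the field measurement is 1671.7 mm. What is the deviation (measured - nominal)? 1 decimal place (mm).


Deviation = measured - nominal
Deviation = 1671.7 - 1668
Deviation = 3.7 mm

3.7


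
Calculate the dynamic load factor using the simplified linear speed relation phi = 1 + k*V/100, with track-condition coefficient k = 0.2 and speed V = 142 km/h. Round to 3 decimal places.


phi = 1 + k * V / 100
phi = 1 + 0.2 * 142 / 100
phi = 1 + 0.284
phi = 1.284

1.284


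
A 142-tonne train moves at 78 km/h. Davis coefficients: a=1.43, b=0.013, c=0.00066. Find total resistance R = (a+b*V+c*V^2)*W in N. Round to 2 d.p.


b*V = 0.013 * 78 = 1.014
c*V^2 = 0.00066 * 6084 = 4.01544
R_per_t = 1.43 + 1.014 + 4.01544 = 6.45944 N/t
R_total = 6.45944 * 142 = 917.24 N

917.24


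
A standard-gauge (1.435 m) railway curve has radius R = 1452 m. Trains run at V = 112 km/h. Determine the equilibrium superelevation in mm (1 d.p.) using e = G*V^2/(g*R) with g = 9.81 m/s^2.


Convert speed: V = 112 / 3.6 = 31.1111 m/s
Apply formula: e = 1.435 * 31.1111^2 / (9.81 * 1452)
e = 1.435 * 967.9012 / 14244.12
e = 0.09751 m = 97.5 mm

97.5


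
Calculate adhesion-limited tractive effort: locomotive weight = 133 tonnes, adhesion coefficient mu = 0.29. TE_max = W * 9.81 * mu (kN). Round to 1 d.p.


TE_max = W * g * mu
TE_max = 133 * 9.81 * 0.29
TE_max = 1304.73 * 0.29
TE_max = 378.4 kN

378.4


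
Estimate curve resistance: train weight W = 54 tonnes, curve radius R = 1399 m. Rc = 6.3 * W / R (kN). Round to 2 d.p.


Rc = 6.3 * W / R
Rc = 6.3 * 54 / 1399
Rc = 340.2 / 1399
Rc = 0.24 kN

0.24


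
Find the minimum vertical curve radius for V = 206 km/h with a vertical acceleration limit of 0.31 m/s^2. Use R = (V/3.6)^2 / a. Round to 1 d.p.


Convert speed: V = 206 / 3.6 = 57.2222 m/s
V^2 = 3274.3827 m^2/s^2
R_v = 3274.3827 / 0.31
R_v = 10562.5 m

10562.5


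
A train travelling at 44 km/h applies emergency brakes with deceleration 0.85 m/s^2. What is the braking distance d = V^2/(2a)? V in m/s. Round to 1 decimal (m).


Convert speed: V = 44 / 3.6 = 12.2222 m/s
V^2 = 149.3827
d = 149.3827 / (2 * 0.85)
d = 149.3827 / 1.7
d = 87.9 m

87.9


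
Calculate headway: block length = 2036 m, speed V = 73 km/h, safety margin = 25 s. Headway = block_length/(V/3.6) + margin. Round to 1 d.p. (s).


V = 73 / 3.6 = 20.2778 m/s
Block traversal time = 2036 / 20.2778 = 100.4055 s
Headway = 100.4055 + 25
Headway = 125.4 s

125.4


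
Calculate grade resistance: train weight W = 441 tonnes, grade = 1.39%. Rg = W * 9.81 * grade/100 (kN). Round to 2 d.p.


Rg = W * 9.81 * grade / 100
Rg = 441 * 9.81 * 1.39 / 100
Rg = 4326.21 * 0.0139
Rg = 60.13 kN

60.13


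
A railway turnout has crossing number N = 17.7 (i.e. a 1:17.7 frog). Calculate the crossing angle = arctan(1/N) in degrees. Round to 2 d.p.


1/N = 1/17.7 = 0.056497
angle = arctan(0.056497) = 0.056437 rad
angle = 0.056437 * 180/pi = 3.23 degrees

3.23


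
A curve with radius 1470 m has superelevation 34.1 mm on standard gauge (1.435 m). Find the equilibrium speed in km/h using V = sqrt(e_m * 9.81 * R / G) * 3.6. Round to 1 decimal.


Convert cant: e = 34.1 mm = 0.0341 m
V_ms = sqrt(0.0341 * 9.81 * 1470 / 1.435)
V_ms = sqrt(342.680049) = 18.5116 m/s
V = 18.5116 * 3.6 = 66.6 km/h

66.6


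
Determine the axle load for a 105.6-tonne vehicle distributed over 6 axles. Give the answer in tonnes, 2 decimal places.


Load per axle = total weight / number of axles
Load = 105.6 / 6
Load = 17.60 tonnes

17.60


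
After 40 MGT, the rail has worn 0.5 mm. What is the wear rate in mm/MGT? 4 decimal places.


Wear rate = total wear / cumulative tonnage
Rate = 0.5 / 40
Rate = 0.0125 mm/MGT

0.0125


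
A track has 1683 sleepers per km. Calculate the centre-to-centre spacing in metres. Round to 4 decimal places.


Spacing = 1000 m / number of sleepers
Spacing = 1000 / 1683
Spacing = 0.5942 m

0.5942


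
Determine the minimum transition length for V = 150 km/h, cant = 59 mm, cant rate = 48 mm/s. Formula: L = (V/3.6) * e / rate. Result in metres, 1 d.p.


Convert speed: V = 150 / 3.6 = 41.6667 m/s
L = 41.6667 * 59 / 48
L = 2458.3333 / 48
L = 51.2 m

51.2


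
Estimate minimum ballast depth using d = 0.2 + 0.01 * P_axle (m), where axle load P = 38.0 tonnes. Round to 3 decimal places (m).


d = 0.2 + 0.01 * 38.0
d = 0.2 + 0.38
d = 0.580 m

0.580


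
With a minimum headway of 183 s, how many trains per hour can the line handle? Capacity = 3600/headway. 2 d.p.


Capacity = 3600 / headway
Capacity = 3600 / 183
Capacity = 19.67 trains/hour

19.67


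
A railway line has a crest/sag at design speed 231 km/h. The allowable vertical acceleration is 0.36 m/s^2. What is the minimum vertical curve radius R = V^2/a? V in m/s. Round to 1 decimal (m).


Convert speed: V = 231 / 3.6 = 64.1667 m/s
V^2 = 4117.3611 m^2/s^2
R_v = 4117.3611 / 0.36
R_v = 11437.1 m

11437.1


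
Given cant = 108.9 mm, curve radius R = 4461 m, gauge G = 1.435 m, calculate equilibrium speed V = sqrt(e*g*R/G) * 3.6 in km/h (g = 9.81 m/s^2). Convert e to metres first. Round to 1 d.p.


Convert cant: e = 108.9 mm = 0.1089 m
V_ms = sqrt(0.1089 * 9.81 * 4461 / 1.435)
V_ms = sqrt(3321.063728) = 57.6287 m/s
V = 57.6287 * 3.6 = 207.5 km/h

207.5


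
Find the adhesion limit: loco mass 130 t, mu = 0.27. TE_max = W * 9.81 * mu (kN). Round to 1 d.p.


TE_max = W * g * mu
TE_max = 130 * 9.81 * 0.27
TE_max = 1275.3 * 0.27
TE_max = 344.3 kN

344.3


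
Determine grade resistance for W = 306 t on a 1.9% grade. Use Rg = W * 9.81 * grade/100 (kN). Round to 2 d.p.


Rg = W * 9.81 * grade / 100
Rg = 306 * 9.81 * 1.9 / 100
Rg = 3001.86 * 0.019
Rg = 57.04 kN

57.04


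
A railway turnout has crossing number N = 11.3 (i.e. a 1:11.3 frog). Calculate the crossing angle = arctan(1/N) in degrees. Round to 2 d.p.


1/N = 1/11.3 = 0.088496
angle = arctan(0.088496) = 0.088266 rad
angle = 0.088266 * 180/pi = 5.06 degrees

5.06


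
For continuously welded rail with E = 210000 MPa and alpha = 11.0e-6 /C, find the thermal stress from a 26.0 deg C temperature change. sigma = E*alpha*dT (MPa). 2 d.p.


sigma = E * alpha * dT
sigma = 210000 * 11.0e-6 * 26.0
sigma = 2.31 * 26.0
sigma = 60.06 MPa

60.06


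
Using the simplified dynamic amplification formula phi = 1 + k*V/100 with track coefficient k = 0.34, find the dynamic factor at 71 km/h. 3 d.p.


phi = 1 + k * V / 100
phi = 1 + 0.34 * 71 / 100
phi = 1 + 0.2414
phi = 1.241

1.241


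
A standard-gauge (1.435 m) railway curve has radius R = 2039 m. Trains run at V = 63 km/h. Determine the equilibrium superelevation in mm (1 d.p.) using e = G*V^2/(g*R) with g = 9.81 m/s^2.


Convert speed: V = 63 / 3.6 = 17.5 m/s
Apply formula: e = 1.435 * 17.5^2 / (9.81 * 2039)
e = 1.435 * 306.25 / 20002.59
e = 0.021971 m = 22.0 mm

22.0


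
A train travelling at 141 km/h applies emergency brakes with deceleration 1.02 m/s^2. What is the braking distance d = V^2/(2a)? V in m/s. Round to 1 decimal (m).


Convert speed: V = 141 / 3.6 = 39.1667 m/s
V^2 = 1534.0278
d = 1534.0278 / (2 * 1.02)
d = 1534.0278 / 2.04
d = 752.0 m

752.0


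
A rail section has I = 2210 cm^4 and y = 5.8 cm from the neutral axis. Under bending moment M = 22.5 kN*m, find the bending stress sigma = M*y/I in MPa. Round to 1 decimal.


Convert units:
M = 22.5 kN*m = 22500000 N*mm
y = 5.8 cm = 58 mm
I = 2210 cm^4 = 22100000 mm^4
sigma = 22500000 * 58 / 22100000
sigma = 59.0 MPa

59.0


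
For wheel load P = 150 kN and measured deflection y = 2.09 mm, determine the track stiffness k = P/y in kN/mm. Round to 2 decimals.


Track stiffness k = P / y
k = 150 / 2.09
k = 71.77 kN/mm

71.77


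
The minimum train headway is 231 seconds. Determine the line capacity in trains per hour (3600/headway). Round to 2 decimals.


Capacity = 3600 / headway
Capacity = 3600 / 231
Capacity = 15.58 trains/hour

15.58


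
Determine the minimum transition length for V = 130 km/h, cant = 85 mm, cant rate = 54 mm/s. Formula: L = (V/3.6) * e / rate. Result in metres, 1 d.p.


Convert speed: V = 130 / 3.6 = 36.1111 m/s
L = 36.1111 * 85 / 54
L = 3069.4444 / 54
L = 56.8 m

56.8


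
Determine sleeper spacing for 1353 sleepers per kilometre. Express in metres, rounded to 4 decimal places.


Spacing = 1000 m / number of sleepers
Spacing = 1000 / 1353
Spacing = 0.7391 m

0.7391


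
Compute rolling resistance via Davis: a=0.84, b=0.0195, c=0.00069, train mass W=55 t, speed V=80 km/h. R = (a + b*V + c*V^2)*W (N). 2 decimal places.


b*V = 0.0195 * 80 = 1.56
c*V^2 = 0.00069 * 6400 = 4.416
R_per_t = 0.84 + 1.56 + 4.416 = 6.816 N/t
R_total = 6.816 * 55 = 374.88 N

374.88


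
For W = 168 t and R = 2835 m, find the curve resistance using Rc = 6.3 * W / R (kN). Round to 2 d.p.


Rc = 6.3 * W / R
Rc = 6.3 * 168 / 2835
Rc = 1058.4 / 2835
Rc = 0.37 kN

0.37


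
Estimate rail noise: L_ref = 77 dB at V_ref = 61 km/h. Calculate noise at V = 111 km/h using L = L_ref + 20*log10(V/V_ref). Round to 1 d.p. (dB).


V/V_ref = 111 / 61 = 1.819672
log10(1.819672) = 0.259993
20 * 0.259993 = 5.1999
L = 77 + 5.1999 = 82.2 dB

82.2


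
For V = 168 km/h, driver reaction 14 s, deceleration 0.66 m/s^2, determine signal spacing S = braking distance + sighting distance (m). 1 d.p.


V = 168 / 3.6 = 46.6667 m/s
Braking distance = 46.6667^2 / (2*0.66) = 1649.8316 m
Sighting distance = 46.6667 * 14 = 653.3333 m
S = 1649.8316 + 653.3333 = 2303.2 m

2303.2


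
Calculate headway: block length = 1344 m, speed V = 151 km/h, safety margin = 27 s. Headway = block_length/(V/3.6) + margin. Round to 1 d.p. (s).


V = 151 / 3.6 = 41.9444 m/s
Block traversal time = 1344 / 41.9444 = 32.0424 s
Headway = 32.0424 + 27
Headway = 59.0 s

59.0


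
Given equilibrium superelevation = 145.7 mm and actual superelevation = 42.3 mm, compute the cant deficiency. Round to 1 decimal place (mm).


Cant deficiency = equilibrium cant - actual cant
CD = 145.7 - 42.3
CD = 103.4 mm

103.4


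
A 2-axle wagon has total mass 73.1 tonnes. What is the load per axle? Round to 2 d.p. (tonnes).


Load per axle = total weight / number of axles
Load = 73.1 / 2
Load = 36.55 tonnes

36.55


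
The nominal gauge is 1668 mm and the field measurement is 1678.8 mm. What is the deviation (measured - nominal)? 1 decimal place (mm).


Deviation = measured - nominal
Deviation = 1678.8 - 1668
Deviation = 10.8 mm

10.8


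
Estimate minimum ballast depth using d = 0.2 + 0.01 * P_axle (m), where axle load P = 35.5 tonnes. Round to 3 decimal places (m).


d = 0.2 + 0.01 * 35.5
d = 0.2 + 0.355
d = 0.555 m

0.555


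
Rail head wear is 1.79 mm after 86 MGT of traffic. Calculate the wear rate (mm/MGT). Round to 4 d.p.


Wear rate = total wear / cumulative tonnage
Rate = 1.79 / 86
Rate = 0.0208 mm/MGT

0.0208


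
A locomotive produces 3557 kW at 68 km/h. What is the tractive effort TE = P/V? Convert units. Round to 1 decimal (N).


Convert: P = 3557 kW = 3557000 W
V = 68 / 3.6 = 18.8889 m/s
TE = 3557000 / 18.8889
TE = 188311.8 N

188311.8


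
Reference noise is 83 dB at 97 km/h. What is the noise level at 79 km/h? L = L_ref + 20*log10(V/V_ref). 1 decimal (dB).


V/V_ref = 79 / 97 = 0.814433
log10(0.814433) = -0.089145
20 * -0.089145 = -1.7829
L = 83 + -1.7829 = 81.2 dB

81.2


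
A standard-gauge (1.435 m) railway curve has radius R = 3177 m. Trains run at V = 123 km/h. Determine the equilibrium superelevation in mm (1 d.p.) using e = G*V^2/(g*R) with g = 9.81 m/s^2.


Convert speed: V = 123 / 3.6 = 34.1667 m/s
Apply formula: e = 1.435 * 34.1667^2 / (9.81 * 3177)
e = 1.435 * 1167.3611 / 31166.37
e = 0.053749 m = 53.7 mm

53.7


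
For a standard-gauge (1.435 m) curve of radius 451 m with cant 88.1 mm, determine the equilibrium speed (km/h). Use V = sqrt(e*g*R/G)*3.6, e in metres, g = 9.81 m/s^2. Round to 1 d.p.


Convert cant: e = 88.1 mm = 0.0881 m
V_ms = sqrt(0.0881 * 9.81 * 451 / 1.435)
V_ms = sqrt(271.624886) = 16.481 m/s
V = 16.481 * 3.6 = 59.3 km/h

59.3


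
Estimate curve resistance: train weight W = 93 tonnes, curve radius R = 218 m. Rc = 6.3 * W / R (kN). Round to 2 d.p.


Rc = 6.3 * W / R
Rc = 6.3 * 93 / 218
Rc = 585.9 / 218
Rc = 2.69 kN

2.69


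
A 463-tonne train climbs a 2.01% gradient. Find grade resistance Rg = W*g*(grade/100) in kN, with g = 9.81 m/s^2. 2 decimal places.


Rg = W * 9.81 * grade / 100
Rg = 463 * 9.81 * 2.01 / 100
Rg = 4542.03 * 0.0201
Rg = 91.29 kN

91.29


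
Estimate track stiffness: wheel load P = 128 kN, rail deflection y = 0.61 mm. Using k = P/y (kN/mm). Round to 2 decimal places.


Track stiffness k = P / y
k = 128 / 0.61
k = 209.84 kN/mm

209.84


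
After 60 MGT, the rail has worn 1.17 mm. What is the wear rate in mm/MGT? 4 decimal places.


Wear rate = total wear / cumulative tonnage
Rate = 1.17 / 60
Rate = 0.0195 mm/MGT

0.0195


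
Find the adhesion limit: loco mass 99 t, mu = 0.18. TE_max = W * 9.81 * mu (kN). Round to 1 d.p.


TE_max = W * g * mu
TE_max = 99 * 9.81 * 0.18
TE_max = 971.19 * 0.18
TE_max = 174.8 kN

174.8


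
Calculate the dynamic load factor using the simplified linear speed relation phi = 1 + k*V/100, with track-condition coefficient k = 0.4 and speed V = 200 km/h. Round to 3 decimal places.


phi = 1 + k * V / 100
phi = 1 + 0.4 * 200 / 100
phi = 1 + 0.8
phi = 1.800

1.800


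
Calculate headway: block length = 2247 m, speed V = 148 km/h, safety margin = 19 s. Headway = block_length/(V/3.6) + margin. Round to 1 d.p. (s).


V = 148 / 3.6 = 41.1111 m/s
Block traversal time = 2247 / 41.1111 = 54.6568 s
Headway = 54.6568 + 19
Headway = 73.7 s

73.7


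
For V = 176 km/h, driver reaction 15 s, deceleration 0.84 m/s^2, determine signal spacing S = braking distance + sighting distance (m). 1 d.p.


V = 176 / 3.6 = 48.8889 m/s
Braking distance = 48.8889^2 / (2*0.84) = 1422.6925 m
Sighting distance = 48.8889 * 15 = 733.3333 m
S = 1422.6925 + 733.3333 = 2156.0 m

2156.0


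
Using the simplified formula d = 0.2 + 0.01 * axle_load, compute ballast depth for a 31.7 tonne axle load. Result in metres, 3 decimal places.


d = 0.2 + 0.01 * 31.7
d = 0.2 + 0.317
d = 0.517 m

0.517


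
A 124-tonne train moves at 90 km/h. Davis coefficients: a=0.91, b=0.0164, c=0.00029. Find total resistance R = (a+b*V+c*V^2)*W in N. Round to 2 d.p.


b*V = 0.0164 * 90 = 1.476
c*V^2 = 0.00029 * 8100 = 2.349
R_per_t = 0.91 + 1.476 + 2.349 = 4.735 N/t
R_total = 4.735 * 124 = 587.14 N

587.14


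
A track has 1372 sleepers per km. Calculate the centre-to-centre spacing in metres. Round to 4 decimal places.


Spacing = 1000 m / number of sleepers
Spacing = 1000 / 1372
Spacing = 0.7289 m

0.7289


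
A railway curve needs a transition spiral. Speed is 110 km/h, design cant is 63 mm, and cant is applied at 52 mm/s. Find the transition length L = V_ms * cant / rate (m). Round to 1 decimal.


Convert speed: V = 110 / 3.6 = 30.5556 m/s
L = 30.5556 * 63 / 52
L = 1925.0 / 52
L = 37.0 m

37.0


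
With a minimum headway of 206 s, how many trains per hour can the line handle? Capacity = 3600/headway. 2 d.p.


Capacity = 3600 / headway
Capacity = 3600 / 206
Capacity = 17.48 trains/hour

17.48


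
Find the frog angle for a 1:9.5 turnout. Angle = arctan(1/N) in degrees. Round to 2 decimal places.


1/N = 1/9.5 = 0.105263
angle = arctan(0.105263) = 0.104877 rad
angle = 0.104877 * 180/pi = 6.01 degrees

6.01


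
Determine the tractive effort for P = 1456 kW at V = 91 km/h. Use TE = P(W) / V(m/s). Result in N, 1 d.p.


Convert: P = 1456 kW = 1456000 W
V = 91 / 3.6 = 25.2778 m/s
TE = 1456000 / 25.2778
TE = 57600.0 N

57600.0


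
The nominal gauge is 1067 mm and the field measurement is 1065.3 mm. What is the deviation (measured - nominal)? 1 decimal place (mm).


Deviation = measured - nominal
Deviation = 1065.3 - 1067
Deviation = -1.7 mm

-1.7


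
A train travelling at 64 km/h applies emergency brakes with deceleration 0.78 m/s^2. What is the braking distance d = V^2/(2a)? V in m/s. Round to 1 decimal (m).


Convert speed: V = 64 / 3.6 = 17.7778 m/s
V^2 = 316.0494
d = 316.0494 / (2 * 0.78)
d = 316.0494 / 1.56
d = 202.6 m

202.6


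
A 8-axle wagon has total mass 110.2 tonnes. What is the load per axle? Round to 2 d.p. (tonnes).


Load per axle = total weight / number of axles
Load = 110.2 / 8
Load = 13.78 tonnes

13.78


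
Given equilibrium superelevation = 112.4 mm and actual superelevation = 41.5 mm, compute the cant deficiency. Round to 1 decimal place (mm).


Cant deficiency = equilibrium cant - actual cant
CD = 112.4 - 41.5
CD = 70.9 mm

70.9


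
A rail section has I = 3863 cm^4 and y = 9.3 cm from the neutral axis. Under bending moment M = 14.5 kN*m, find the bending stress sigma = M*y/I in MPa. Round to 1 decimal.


Convert units:
M = 14.5 kN*m = 14500000 N*mm
y = 9.3 cm = 93 mm
I = 3863 cm^4 = 38630000 mm^4
sigma = 14500000 * 93 / 38630000
sigma = 34.9 MPa

34.9


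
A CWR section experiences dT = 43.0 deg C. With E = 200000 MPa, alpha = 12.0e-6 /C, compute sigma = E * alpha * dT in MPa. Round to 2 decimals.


sigma = E * alpha * dT
sigma = 200000 * 12.0e-6 * 43.0
sigma = 2.4 * 43.0
sigma = 103.20 MPa

103.20


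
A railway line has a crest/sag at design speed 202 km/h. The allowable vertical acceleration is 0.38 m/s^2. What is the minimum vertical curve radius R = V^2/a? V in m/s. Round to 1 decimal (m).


Convert speed: V = 202 / 3.6 = 56.1111 m/s
V^2 = 3148.4568 m^2/s^2
R_v = 3148.4568 / 0.38
R_v = 8285.4 m

8285.4


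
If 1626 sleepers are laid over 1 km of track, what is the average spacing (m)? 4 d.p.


Spacing = 1000 m / number of sleepers
Spacing = 1000 / 1626
Spacing = 0.6150 m

0.6150


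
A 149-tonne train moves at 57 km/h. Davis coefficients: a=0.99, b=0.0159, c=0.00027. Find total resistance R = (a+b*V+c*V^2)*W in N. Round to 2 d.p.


b*V = 0.0159 * 57 = 0.9063
c*V^2 = 0.00027 * 3249 = 0.87723
R_per_t = 0.99 + 0.9063 + 0.87723 = 2.77353 N/t
R_total = 2.77353 * 149 = 413.26 N

413.26


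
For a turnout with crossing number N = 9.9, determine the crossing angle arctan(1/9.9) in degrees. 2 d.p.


1/N = 1/9.9 = 0.10101
angle = arctan(0.10101) = 0.100669 rad
angle = 0.100669 * 180/pi = 5.77 degrees

5.77


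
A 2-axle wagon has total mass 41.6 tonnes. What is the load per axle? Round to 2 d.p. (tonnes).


Load per axle = total weight / number of axles
Load = 41.6 / 2
Load = 20.80 tonnes

20.80


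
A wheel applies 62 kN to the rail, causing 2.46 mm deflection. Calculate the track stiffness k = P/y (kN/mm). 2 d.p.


Track stiffness k = P / y
k = 62 / 2.46
k = 25.20 kN/mm

25.20


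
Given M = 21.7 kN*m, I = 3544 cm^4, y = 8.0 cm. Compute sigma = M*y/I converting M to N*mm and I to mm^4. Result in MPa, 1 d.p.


Convert units:
M = 21.7 kN*m = 21700000 N*mm
y = 8.0 cm = 80 mm
I = 3544 cm^4 = 35440000 mm^4
sigma = 21700000 * 80 / 35440000
sigma = 49.0 MPa

49.0


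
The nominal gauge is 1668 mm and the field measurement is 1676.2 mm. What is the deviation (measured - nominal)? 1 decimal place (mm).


Deviation = measured - nominal
Deviation = 1676.2 - 1668
Deviation = 8.2 mm

8.2


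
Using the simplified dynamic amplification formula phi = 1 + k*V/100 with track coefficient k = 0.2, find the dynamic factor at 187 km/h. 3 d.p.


phi = 1 + k * V / 100
phi = 1 + 0.2 * 187 / 100
phi = 1 + 0.374
phi = 1.374

1.374


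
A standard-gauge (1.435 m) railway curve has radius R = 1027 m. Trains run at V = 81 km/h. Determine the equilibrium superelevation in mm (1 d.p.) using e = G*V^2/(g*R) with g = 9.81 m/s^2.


Convert speed: V = 81 / 3.6 = 22.5 m/s
Apply formula: e = 1.435 * 22.5^2 / (9.81 * 1027)
e = 1.435 * 506.25 / 10074.87
e = 0.072107 m = 72.1 mm

72.1


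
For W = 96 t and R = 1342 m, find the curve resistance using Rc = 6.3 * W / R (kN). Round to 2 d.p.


Rc = 6.3 * W / R
Rc = 6.3 * 96 / 1342
Rc = 604.8 / 1342
Rc = 0.45 kN

0.45


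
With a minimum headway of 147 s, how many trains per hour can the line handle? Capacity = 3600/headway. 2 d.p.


Capacity = 3600 / headway
Capacity = 3600 / 147
Capacity = 24.49 trains/hour

24.49


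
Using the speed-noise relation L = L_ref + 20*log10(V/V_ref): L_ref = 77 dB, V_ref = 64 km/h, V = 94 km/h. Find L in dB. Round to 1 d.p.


V/V_ref = 94 / 64 = 1.46875
log10(1.46875) = 0.166948
20 * 0.166948 = 3.339
L = 77 + 3.339 = 80.3 dB

80.3


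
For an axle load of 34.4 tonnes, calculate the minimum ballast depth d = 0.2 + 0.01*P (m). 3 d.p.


d = 0.2 + 0.01 * 34.4
d = 0.2 + 0.344
d = 0.544 m

0.544


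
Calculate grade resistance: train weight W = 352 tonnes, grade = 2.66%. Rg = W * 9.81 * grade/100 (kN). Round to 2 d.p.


Rg = W * 9.81 * grade / 100
Rg = 352 * 9.81 * 2.66 / 100
Rg = 3453.12 * 0.0266
Rg = 91.85 kN

91.85


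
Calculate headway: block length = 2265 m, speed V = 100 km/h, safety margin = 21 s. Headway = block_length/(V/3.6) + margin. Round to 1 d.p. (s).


V = 100 / 3.6 = 27.7778 m/s
Block traversal time = 2265 / 27.7778 = 81.54 s
Headway = 81.54 + 21
Headway = 102.5 s

102.5


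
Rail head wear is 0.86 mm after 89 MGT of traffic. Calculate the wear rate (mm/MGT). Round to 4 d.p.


Wear rate = total wear / cumulative tonnage
Rate = 0.86 / 89
Rate = 0.0097 mm/MGT

0.0097


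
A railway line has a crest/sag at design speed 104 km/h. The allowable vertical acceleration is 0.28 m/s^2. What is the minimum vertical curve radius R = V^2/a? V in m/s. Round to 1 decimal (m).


Convert speed: V = 104 / 3.6 = 28.8889 m/s
V^2 = 834.5679 m^2/s^2
R_v = 834.5679 / 0.28
R_v = 2980.6 m

2980.6


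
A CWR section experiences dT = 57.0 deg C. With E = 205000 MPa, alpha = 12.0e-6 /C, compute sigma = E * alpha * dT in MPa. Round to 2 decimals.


sigma = E * alpha * dT
sigma = 205000 * 12.0e-6 * 57.0
sigma = 2.46 * 57.0
sigma = 140.22 MPa

140.22


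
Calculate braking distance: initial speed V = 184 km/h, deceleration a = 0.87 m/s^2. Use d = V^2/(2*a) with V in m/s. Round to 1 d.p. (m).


Convert speed: V = 184 / 3.6 = 51.1111 m/s
V^2 = 2612.3457
d = 2612.3457 / (2 * 0.87)
d = 2612.3457 / 1.74
d = 1501.3 m

1501.3


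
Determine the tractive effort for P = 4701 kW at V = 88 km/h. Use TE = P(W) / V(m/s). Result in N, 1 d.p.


Convert: P = 4701 kW = 4701000 W
V = 88 / 3.6 = 24.4444 m/s
TE = 4701000 / 24.4444
TE = 192313.6 N

192313.6


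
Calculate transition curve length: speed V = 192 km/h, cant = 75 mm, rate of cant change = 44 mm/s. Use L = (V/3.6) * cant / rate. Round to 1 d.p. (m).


Convert speed: V = 192 / 3.6 = 53.3333 m/s
L = 53.3333 * 75 / 44
L = 4000.0 / 44
L = 90.9 m

90.9


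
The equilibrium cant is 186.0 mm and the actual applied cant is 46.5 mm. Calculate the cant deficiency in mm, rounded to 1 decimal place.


Cant deficiency = equilibrium cant - actual cant
CD = 186.0 - 46.5
CD = 139.5 mm

139.5


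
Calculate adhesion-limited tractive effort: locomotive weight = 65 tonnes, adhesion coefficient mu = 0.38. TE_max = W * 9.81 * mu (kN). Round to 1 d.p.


TE_max = W * g * mu
TE_max = 65 * 9.81 * 0.38
TE_max = 637.65 * 0.38
TE_max = 242.3 kN

242.3


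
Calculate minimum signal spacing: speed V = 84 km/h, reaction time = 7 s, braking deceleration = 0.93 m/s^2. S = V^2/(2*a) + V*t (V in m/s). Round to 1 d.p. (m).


V = 84 / 3.6 = 23.3333 m/s
Braking distance = 23.3333^2 / (2*0.93) = 292.7121 m
Sighting distance = 23.3333 * 7 = 163.3333 m
S = 292.7121 + 163.3333 = 456.0 m

456.0


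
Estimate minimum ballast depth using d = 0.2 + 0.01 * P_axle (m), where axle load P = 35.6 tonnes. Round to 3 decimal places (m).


d = 0.2 + 0.01 * 35.6
d = 0.2 + 0.356
d = 0.556 m

0.556


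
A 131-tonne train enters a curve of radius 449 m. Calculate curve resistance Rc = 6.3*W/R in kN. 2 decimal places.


Rc = 6.3 * W / R
Rc = 6.3 * 131 / 449
Rc = 825.3 / 449
Rc = 1.84 kN

1.84


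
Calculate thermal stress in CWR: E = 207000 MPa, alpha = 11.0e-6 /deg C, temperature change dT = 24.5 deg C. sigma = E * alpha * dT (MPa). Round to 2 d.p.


sigma = E * alpha * dT
sigma = 207000 * 11.0e-6 * 24.5
sigma = 2.277 * 24.5
sigma = 55.79 MPa

55.79


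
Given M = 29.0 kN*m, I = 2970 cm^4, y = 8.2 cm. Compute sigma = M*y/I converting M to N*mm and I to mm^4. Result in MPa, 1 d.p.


Convert units:
M = 29.0 kN*m = 29000000 N*mm
y = 8.2 cm = 82 mm
I = 2970 cm^4 = 29700000 mm^4
sigma = 29000000 * 82 / 29700000
sigma = 80.1 MPa

80.1


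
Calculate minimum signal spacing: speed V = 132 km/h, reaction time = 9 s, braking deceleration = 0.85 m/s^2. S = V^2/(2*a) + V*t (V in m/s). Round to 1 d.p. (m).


V = 132 / 3.6 = 36.6667 m/s
Braking distance = 36.6667^2 / (2*0.85) = 790.8497 m
Sighting distance = 36.6667 * 9 = 330.0 m
S = 790.8497 + 330.0 = 1120.8 m

1120.8


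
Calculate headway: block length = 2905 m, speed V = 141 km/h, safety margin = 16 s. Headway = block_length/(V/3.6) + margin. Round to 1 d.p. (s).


V = 141 / 3.6 = 39.1667 m/s
Block traversal time = 2905 / 39.1667 = 74.1702 s
Headway = 74.1702 + 16
Headway = 90.2 s

90.2


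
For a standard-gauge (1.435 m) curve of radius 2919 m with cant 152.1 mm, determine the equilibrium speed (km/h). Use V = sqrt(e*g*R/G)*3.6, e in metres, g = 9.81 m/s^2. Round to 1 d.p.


Convert cant: e = 152.1 mm = 0.1521 m
V_ms = sqrt(0.1521 * 9.81 * 2919 / 1.435)
V_ms = sqrt(3035.15179) = 55.0922 m/s
V = 55.0922 * 3.6 = 198.3 km/h

198.3


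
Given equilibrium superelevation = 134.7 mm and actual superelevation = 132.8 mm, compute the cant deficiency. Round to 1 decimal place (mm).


Cant deficiency = equilibrium cant - actual cant
CD = 134.7 - 132.8
CD = 1.9 mm

1.9


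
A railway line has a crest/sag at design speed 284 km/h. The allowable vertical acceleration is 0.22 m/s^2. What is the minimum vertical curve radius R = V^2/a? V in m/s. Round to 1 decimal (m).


Convert speed: V = 284 / 3.6 = 78.8889 m/s
V^2 = 6223.4568 m^2/s^2
R_v = 6223.4568 / 0.22
R_v = 28288.4 m

28288.4


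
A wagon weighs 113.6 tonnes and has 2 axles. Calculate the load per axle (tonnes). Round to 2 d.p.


Load per axle = total weight / number of axles
Load = 113.6 / 2
Load = 56.80 tonnes

56.80


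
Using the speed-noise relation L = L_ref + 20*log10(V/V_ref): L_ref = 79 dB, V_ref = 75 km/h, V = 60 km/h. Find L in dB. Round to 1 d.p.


V/V_ref = 60 / 75 = 0.8
log10(0.8) = -0.09691
20 * -0.09691 = -1.9382
L = 79 + -1.9382 = 77.1 dB

77.1


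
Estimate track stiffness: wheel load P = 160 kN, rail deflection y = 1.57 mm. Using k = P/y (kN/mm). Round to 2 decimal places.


Track stiffness k = P / y
k = 160 / 1.57
k = 101.91 kN/mm

101.91


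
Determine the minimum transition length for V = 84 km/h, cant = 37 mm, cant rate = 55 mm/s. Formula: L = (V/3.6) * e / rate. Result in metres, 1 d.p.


Convert speed: V = 84 / 3.6 = 23.3333 m/s
L = 23.3333 * 37 / 55
L = 863.3333 / 55
L = 15.7 m

15.7


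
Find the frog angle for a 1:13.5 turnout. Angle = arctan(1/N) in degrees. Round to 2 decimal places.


1/N = 1/13.5 = 0.074074
angle = arctan(0.074074) = 0.073939 rad
angle = 0.073939 * 180/pi = 4.24 degrees

4.24


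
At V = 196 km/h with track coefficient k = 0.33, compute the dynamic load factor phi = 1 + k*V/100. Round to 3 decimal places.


phi = 1 + k * V / 100
phi = 1 + 0.33 * 196 / 100
phi = 1 + 0.6468
phi = 1.647

1.647


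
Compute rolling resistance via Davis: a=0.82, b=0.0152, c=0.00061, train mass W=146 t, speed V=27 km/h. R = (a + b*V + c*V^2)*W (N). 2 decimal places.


b*V = 0.0152 * 27 = 0.4104
c*V^2 = 0.00061 * 729 = 0.44469
R_per_t = 0.82 + 0.4104 + 0.44469 = 1.67509 N/t
R_total = 1.67509 * 146 = 244.56 N

244.56


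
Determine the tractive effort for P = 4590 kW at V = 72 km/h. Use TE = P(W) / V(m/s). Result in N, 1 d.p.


Convert: P = 4590 kW = 4590000 W
V = 72 / 3.6 = 20.0 m/s
TE = 4590000 / 20.0
TE = 229500.0 N

229500.0


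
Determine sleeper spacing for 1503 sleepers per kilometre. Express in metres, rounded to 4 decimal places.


Spacing = 1000 m / number of sleepers
Spacing = 1000 / 1503
Spacing = 0.6653 m

0.6653


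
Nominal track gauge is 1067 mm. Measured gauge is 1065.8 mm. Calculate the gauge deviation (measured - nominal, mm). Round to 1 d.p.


Deviation = measured - nominal
Deviation = 1065.8 - 1067
Deviation = -1.2 mm

-1.2


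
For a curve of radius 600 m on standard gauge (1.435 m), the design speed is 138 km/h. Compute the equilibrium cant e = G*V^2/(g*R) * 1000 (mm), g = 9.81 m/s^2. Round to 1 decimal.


Convert speed: V = 138 / 3.6 = 38.3333 m/s
Apply formula: e = 1.435 * 38.3333^2 / (9.81 * 600)
e = 1.435 * 1469.4444 / 5886.0
e = 0.358249 m = 358.2 mm

358.2


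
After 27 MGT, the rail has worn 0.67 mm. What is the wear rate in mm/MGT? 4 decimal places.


Wear rate = total wear / cumulative tonnage
Rate = 0.67 / 27
Rate = 0.0248 mm/MGT

0.0248


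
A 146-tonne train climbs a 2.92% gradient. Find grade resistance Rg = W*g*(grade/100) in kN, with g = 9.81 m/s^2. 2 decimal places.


Rg = W * 9.81 * grade / 100
Rg = 146 * 9.81 * 2.92 / 100
Rg = 1432.26 * 0.0292
Rg = 41.82 kN

41.82


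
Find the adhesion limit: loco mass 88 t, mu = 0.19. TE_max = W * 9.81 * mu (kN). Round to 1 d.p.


TE_max = W * g * mu
TE_max = 88 * 9.81 * 0.19
TE_max = 863.28 * 0.19
TE_max = 164.0 kN

164.0


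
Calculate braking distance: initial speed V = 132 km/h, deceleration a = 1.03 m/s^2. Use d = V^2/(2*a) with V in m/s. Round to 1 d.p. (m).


Convert speed: V = 132 / 3.6 = 36.6667 m/s
V^2 = 1344.4444
d = 1344.4444 / (2 * 1.03)
d = 1344.4444 / 2.06
d = 652.6 m

652.6


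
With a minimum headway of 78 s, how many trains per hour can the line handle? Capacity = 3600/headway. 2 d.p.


Capacity = 3600 / headway
Capacity = 3600 / 78
Capacity = 46.15 trains/hour

46.15


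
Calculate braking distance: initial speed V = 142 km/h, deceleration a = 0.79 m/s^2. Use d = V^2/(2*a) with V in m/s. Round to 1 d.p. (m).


Convert speed: V = 142 / 3.6 = 39.4444 m/s
V^2 = 1555.8642
d = 1555.8642 / (2 * 0.79)
d = 1555.8642 / 1.58
d = 984.7 m

984.7


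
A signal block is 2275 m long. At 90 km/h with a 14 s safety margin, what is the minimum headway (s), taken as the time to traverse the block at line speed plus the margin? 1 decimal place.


V = 90 / 3.6 = 25.0 m/s
Block traversal time = 2275 / 25.0 = 91.0 s
Headway = 91.0 + 14
Headway = 105.0 s

105.0


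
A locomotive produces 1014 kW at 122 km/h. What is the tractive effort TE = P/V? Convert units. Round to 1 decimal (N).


Convert: P = 1014 kW = 1014000 W
V = 122 / 3.6 = 33.8889 m/s
TE = 1014000 / 33.8889
TE = 29921.3 N

29921.3


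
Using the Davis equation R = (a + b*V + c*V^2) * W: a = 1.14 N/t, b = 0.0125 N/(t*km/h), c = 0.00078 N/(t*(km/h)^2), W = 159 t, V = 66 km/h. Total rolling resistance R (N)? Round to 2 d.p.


b*V = 0.0125 * 66 = 0.825
c*V^2 = 0.00078 * 4356 = 3.39768
R_per_t = 1.14 + 0.825 + 3.39768 = 5.36268 N/t
R_total = 5.36268 * 159 = 852.67 N

852.67


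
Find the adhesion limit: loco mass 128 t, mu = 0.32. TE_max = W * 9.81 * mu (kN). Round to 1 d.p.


TE_max = W * g * mu
TE_max = 128 * 9.81 * 0.32
TE_max = 1255.68 * 0.32
TE_max = 401.8 kN

401.8


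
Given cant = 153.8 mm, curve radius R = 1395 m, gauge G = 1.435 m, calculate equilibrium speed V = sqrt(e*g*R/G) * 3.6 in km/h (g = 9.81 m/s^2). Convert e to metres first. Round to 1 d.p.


Convert cant: e = 153.8 mm = 0.1538 m
V_ms = sqrt(0.1538 * 9.81 * 1395 / 1.435)
V_ms = sqrt(1466.72147) = 38.2978 m/s
V = 38.2978 * 3.6 = 137.9 km/h

137.9


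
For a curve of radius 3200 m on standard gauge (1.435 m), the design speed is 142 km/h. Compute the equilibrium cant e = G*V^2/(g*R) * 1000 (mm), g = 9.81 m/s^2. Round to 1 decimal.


Convert speed: V = 142 / 3.6 = 39.4444 m/s
Apply formula: e = 1.435 * 39.4444^2 / (9.81 * 3200)
e = 1.435 * 1555.8642 / 31392.0
e = 0.071122 m = 71.1 mm

71.1


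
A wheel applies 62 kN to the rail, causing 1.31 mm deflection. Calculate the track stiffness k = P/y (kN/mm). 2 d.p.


Track stiffness k = P / y
k = 62 / 1.31
k = 47.33 kN/mm

47.33


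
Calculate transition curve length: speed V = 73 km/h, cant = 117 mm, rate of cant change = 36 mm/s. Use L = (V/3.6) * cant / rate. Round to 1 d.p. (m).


Convert speed: V = 73 / 3.6 = 20.2778 m/s
L = 20.2778 * 117 / 36
L = 2372.5 / 36
L = 65.9 m

65.9


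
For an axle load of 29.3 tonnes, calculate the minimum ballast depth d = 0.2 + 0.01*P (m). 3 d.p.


d = 0.2 + 0.01 * 29.3
d = 0.2 + 0.293
d = 0.493 m

0.493
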